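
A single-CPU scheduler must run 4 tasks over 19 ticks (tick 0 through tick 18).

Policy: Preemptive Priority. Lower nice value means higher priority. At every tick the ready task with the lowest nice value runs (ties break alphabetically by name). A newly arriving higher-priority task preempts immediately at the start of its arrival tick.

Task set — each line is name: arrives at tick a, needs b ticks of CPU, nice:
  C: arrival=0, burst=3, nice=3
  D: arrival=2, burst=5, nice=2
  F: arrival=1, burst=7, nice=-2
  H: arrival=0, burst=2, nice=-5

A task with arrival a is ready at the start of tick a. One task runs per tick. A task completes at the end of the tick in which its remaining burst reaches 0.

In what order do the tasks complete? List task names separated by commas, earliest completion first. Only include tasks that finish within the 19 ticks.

t=0: ready={C,H} → run H
t=1: ready={C,F,H} → run H
t=2: ready={C,D,F} → run F
t=3: ready={C,D,F} → run F
t=4: ready={C,D,F} → run F
t=5: ready={C,D,F} → run F
t=6: ready={C,D,F} → run F
t=7: ready={C,D,F} → run F
t=8: ready={C,D,F} → run F
t=9: ready={C,D} → run D
t=10: ready={C,D} → run D
t=11: ready={C,D} → run D
t=12: ready={C,D} → run D
t=13: ready={C,D} → run D
t=14: ready={C} → run C
t=15: ready={C} → run C
t=16: ready={C} → run C
t=17: (idle)
t=18: (idle)

completion order = H, F, D, C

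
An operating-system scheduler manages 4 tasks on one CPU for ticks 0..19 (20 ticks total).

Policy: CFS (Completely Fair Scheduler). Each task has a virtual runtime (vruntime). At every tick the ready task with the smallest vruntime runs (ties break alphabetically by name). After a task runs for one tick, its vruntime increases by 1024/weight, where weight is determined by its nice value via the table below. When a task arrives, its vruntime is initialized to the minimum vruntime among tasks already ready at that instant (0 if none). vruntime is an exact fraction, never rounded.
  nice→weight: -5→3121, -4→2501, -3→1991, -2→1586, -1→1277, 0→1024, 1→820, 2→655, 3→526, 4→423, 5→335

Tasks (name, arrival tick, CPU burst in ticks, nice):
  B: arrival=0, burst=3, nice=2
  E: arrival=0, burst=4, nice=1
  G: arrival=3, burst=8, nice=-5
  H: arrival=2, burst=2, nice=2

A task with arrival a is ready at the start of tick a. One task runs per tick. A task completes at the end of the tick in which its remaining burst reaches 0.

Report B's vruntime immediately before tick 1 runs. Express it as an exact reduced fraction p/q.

vruntime(B, start of tick 1) = 1024/655

t=0: vr[B=0 E=0] → run B
t=1: vr[B=1024/655 E=0] → run E
t=2: vr[B=1024/655 E=256/205 H=256/205] → run E
t=3: vr[B=1024/655 E=512/205 G=256/205 H=256/205] → run G
t=4: vr[B=1024/655 E=512/205 G=1008896/639805 H=256/205] → run H
t=5: vr[B=1024/655 E=512/205 G=1008896/639805 H=15104/5371] → run B
t=6: vr[B=2048/655 E=512/205 G=1008896/639805 H=15104/5371] → run G
t=7: vr[B=2048/655 E=512/205 G=1218816/639805 H=15104/5371] → run G
t=8: vr[B=2048/655 E=512/205 G=1428736/639805 H=15104/5371] → run G
t=9: vr[B=2048/655 E=512/205 G=1638656/639805 H=15104/5371] → run E
t=10: vr[B=2048/655 E=768/205 G=1638656/639805 H=15104/5371] → run G
t=11: vr[B=2048/655 E=768/205 G=1848576/639805 H=15104/5371] → run H
t=12: vr[B=2048/655 E=768/205 G=1848576/639805] → run G
t=13: vr[B=2048/655 E=768/205 G=2058496/639805] → run B
t=14: vr[E=768/205 G=2058496/639805] → run G
t=15: vr[E=768/205 G=2268416/639805] → run G
t=16: vr[E=768/205] → run E
t=17: (idle)
t=18: (idle)
t=19: (idle)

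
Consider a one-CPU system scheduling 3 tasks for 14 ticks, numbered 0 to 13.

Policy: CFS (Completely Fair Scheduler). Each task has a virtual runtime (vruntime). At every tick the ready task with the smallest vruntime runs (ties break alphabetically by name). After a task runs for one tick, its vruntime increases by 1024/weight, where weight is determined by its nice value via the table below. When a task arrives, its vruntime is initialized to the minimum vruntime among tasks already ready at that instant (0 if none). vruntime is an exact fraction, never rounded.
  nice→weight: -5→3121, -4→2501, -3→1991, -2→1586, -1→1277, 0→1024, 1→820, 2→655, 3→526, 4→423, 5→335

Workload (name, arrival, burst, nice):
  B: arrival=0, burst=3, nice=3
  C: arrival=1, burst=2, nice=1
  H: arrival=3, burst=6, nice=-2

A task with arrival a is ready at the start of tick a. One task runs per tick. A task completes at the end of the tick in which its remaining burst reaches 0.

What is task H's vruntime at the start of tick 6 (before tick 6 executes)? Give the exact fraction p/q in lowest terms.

vruntime(H, start of tick 6) = 191833344/42754595

t=0: vr[B=0] → run B
t=1: vr[B=512/263 C=512/263] → run B
t=2: vr[B=1024/263 C=512/263] → run C
t=3: vr[B=1024/263 C=172288/53915 H=172288/53915] → run C
t=4: vr[B=1024/263 H=172288/53915] → run H
t=5: vr[B=1024/263 H=164228864/42754595] → run H
t=6: vr[B=1024/263 H=191833344/42754595] → run B
t=7: vr[H=191833344/42754595] → run H
t=8: vr[H=219437824/42754595] → run H
t=9: vr[H=247042304/42754595] → run H
t=10: vr[H=274646784/42754595] → run H
t=11: (idle)
t=12: (idle)
t=13: (idle)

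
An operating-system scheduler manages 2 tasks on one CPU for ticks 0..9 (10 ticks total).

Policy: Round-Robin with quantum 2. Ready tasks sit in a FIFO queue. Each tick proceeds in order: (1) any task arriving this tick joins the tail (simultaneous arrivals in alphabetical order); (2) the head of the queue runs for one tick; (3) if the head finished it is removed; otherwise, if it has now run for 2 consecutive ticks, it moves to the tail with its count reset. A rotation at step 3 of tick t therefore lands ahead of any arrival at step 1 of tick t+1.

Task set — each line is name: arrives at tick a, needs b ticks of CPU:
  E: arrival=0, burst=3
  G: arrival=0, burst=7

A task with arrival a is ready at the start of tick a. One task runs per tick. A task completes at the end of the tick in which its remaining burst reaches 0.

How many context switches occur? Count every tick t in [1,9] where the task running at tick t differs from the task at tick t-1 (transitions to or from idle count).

context switches = 3

t=0: queue=[E,G] q_used=0 → run E
t=1: queue=[E,G] q_used=1 → run E
t=2: queue=[G,E] q_used=0 → run G
t=3: queue=[G,E] q_used=1 → run G
t=4: queue=[E,G] q_used=0 → run E
t=5: queue=[G] q_used=0 → run G
t=6: queue=[G] q_used=1 → run G
t=7: queue=[G] q_used=0 → run G
t=8: queue=[G] q_used=1 → run G
t=9: queue=[G] q_used=0 → run G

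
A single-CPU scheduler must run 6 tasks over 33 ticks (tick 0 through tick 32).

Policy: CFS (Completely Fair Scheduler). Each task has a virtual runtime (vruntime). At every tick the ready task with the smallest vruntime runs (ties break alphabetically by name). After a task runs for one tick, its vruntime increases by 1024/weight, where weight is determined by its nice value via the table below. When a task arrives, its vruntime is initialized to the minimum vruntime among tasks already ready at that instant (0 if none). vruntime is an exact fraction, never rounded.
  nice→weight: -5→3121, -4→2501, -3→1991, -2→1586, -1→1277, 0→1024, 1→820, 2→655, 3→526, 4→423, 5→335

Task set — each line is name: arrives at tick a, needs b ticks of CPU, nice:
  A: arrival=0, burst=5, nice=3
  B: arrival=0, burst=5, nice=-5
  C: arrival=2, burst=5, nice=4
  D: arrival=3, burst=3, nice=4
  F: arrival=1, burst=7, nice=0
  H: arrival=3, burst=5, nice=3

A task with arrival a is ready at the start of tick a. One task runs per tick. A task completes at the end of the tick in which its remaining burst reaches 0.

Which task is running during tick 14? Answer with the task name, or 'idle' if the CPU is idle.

running at tick 14 = C

t=0: vr[A=0 B=0] → run A
t=1: vr[A=512/263 B=0 F=0] → run B
t=2: vr[A=512/263 B=1024/3121 C=0 F=0] → run C
t=3: vr[A=512/263 B=1024/3121 C=1024/423 D=0 F=0 H=0] → run D
t=4: vr[A=512/263 B=1024/3121 C=1024/423 D=1024/423 F=0 H=0] → run F
t=5: vr[A=512/263 B=1024/3121 C=1024/423 D=1024/423 F=1 H=0] → run H
t=6: vr[A=512/263 B=1024/3121 C=1024/423 D=1024/423 F=1 H=512/263] → run B
t=7: vr[A=512/263 B=2048/3121 C=1024/423 D=1024/423 F=1 H=512/263] → run B
t=8: vr[A=512/263 B=3072/3121 C=1024/423 D=1024/423 F=1 H=512/263] → run B
t=9: vr[A=512/263 B=4096/3121 C=1024/423 D=1024/423 F=1 H=512/263] → run F
t=10: vr[A=512/263 B=4096/3121 C=1024/423 D=1024/423 F=2 H=512/263] → run B
t=11: vr[A=512/263 C=1024/423 D=1024/423 F=2 H=512/263] → run A
t=12: vr[A=1024/263 C=1024/423 D=1024/423 F=2 H=512/263] → run H
t=13: vr[A=1024/263 C=1024/423 D=1024/423 F=2 H=1024/263] → run F
t=14: vr[A=1024/263 C=1024/423 D=1024/423 F=3 H=1024/263] → run C
t=15: vr[A=1024/263 C=2048/423 D=1024/423 F=3 H=1024/263] → run D
t=16: vr[A=1024/263 C=2048/423 D=2048/423 F=3 H=1024/263] → run F
t=17: vr[A=1024/263 C=2048/423 D=2048/423 F=4 H=1024/263] → run A
t=18: vr[A=1536/263 C=2048/423 D=2048/423 F=4 H=1024/263] → run H
t=19: vr[A=1536/263 C=2048/423 D=2048/423 F=4 H=1536/263] → run F
t=20: vr[A=1536/263 C=2048/423 D=2048/423 F=5 H=1536/263] → run C
t=21: vr[A=1536/263 C=1024/141 D=2048/423 F=5 H=1536/263] → run D
t=22: vr[A=1536/263 C=1024/141 F=5 H=1536/263] → run F
t=23: vr[A=1536/263 C=1024/141 F=6 H=1536/263] → run A
t=24: vr[A=2048/263 C=1024/141 F=6 H=1536/263] → run H
t=25: vr[A=2048/263 C=1024/141 F=6 H=2048/263] → run F
t=26: vr[A=2048/263 C=1024/141 H=2048/263] → run C
t=27: vr[A=2048/263 C=4096/423 H=2048/263] → run A
t=28: vr[C=4096/423 H=2048/263] → run H
t=29: vr[C=4096/423] → run C
t=30: (idle)
t=31: (idle)
t=32: (idle)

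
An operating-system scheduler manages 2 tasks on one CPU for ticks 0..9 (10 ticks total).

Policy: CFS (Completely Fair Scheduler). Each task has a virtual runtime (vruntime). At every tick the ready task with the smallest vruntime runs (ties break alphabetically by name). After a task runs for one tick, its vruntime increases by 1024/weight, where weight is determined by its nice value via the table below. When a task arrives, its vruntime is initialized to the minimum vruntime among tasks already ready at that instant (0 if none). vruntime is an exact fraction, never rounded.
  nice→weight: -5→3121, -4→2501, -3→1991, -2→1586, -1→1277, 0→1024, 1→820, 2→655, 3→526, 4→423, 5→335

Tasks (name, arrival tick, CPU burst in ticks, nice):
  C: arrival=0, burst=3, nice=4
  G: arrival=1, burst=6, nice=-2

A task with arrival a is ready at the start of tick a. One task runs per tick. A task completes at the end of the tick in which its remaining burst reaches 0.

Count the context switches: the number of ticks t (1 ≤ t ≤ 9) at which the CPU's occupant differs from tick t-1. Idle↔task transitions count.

t=0: vr[C=0] → run C
t=1: vr[C=1024/423 G=1024/423] → run C
t=2: vr[C=2048/423 G=1024/423] → run G
t=3: vr[C=2048/423 G=1028608/335439] → run G
t=4: vr[C=2048/423 G=1245184/335439] → run G
t=5: vr[C=2048/423 G=1461760/335439] → run G
t=6: vr[C=2048/423 G=1678336/335439] → run C
t=7: vr[G=1678336/335439] → run G
t=8: vr[G=1894912/335439] → run G
t=9: (idle)

context switches = 4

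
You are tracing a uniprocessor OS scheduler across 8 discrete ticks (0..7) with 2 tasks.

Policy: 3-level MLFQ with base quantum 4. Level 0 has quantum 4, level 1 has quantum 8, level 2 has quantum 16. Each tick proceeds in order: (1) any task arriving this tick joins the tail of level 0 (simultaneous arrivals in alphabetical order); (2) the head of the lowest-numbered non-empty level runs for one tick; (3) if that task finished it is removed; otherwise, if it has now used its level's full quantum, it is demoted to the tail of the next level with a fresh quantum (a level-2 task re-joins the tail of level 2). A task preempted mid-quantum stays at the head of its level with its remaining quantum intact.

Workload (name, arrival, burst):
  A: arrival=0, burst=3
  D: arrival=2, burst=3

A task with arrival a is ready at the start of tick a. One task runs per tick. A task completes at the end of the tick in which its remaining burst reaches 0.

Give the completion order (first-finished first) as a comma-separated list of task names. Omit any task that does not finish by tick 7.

completion order = A, D

t=0: L0/L1/L2 = A/-/- → run A
t=1: L0/L1/L2 = A/-/- → run A
t=2: L0/L1/L2 = AD/-/- → run A
t=3: L0/L1/L2 = D/-/- → run D
t=4: L0/L1/L2 = D/-/- → run D
t=5: L0/L1/L2 = D/-/- → run D
t=6: (idle)
t=7: (idle)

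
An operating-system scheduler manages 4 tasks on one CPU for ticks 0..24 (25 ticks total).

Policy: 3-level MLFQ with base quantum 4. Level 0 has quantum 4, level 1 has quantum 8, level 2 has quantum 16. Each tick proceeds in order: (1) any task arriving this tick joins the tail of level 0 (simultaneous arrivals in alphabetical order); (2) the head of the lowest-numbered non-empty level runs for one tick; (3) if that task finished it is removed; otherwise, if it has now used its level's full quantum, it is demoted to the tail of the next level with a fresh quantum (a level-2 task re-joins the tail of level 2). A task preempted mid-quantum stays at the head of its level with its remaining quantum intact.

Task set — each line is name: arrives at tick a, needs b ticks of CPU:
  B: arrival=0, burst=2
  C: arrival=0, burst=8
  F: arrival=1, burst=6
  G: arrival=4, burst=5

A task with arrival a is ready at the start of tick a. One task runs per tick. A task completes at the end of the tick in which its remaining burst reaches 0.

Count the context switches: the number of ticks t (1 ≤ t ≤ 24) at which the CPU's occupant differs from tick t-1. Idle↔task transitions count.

context switches = 7

t=0: L0/L1/L2 = BC/-/- → run B
t=1: L0/L1/L2 = BCF/-/- → run B
t=2: L0/L1/L2 = CF/-/- → run C
t=3: L0/L1/L2 = CF/-/- → run C
t=4: L0/L1/L2 = CFG/-/- → run C
t=5: L0/L1/L2 = CFG/-/- → run C
t=6: L0/L1/L2 = FG/C/- → run F
t=7: L0/L1/L2 = FG/C/- → run F
t=8: L0/L1/L2 = FG/C/- → run F
t=9: L0/L1/L2 = FG/C/- → run F
t=10: L0/L1/L2 = G/CF/- → run G
t=11: L0/L1/L2 = G/CF/- → run G
t=12: L0/L1/L2 = G/CF/- → run G
t=13: L0/L1/L2 = G/CF/- → run G
t=14: L0/L1/L2 = -/CFG/- → run C
t=15: L0/L1/L2 = -/CFG/- → run C
t=16: L0/L1/L2 = -/CFG/- → run C
t=17: L0/L1/L2 = -/CFG/- → run C
t=18: L0/L1/L2 = -/FG/- → run F
t=19: L0/L1/L2 = -/FG/- → run F
t=20: L0/L1/L2 = -/G/- → run G
t=21: (idle)
t=22: (idle)
t=23: (idle)
t=24: (idle)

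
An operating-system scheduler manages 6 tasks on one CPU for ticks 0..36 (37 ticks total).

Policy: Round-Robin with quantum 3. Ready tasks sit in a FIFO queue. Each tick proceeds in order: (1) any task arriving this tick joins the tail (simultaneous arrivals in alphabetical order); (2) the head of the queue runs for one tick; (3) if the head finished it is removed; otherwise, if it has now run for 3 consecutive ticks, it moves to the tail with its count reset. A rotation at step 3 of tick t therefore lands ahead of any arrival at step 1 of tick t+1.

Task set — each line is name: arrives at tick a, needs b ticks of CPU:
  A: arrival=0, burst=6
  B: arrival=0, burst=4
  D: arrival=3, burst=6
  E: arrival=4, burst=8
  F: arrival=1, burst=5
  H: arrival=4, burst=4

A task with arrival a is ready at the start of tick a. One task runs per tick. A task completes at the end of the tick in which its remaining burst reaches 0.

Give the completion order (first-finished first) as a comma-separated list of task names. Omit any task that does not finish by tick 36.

t=0: queue=[A,B] q_used=0 → run A
t=1: queue=[A,B,F] q_used=1 → run A
t=2: queue=[A,B,F] q_used=2 → run A
t=3: queue=[B,F,A,D] q_used=0 → run B
t=4: queue=[B,F,A,D,E,H] q_used=1 → run B
t=5: queue=[B,F,A,D,E,H] q_used=2 → run B
t=6: queue=[F,A,D,E,H,B] q_used=0 → run F
t=7: queue=[F,A,D,E,H,B] q_used=1 → run F
t=8: queue=[F,A,D,E,H,B] q_used=2 → run F
t=9: queue=[A,D,E,H,B,F] q_used=0 → run A
t=10: queue=[A,D,E,H,B,F] q_used=1 → run A
t=11: queue=[A,D,E,H,B,F] q_used=2 → run A
t=12: queue=[D,E,H,B,F] q_used=0 → run D
t=13: queue=[D,E,H,B,F] q_used=1 → run D
t=14: queue=[D,E,H,B,F] q_used=2 → run D
t=15: queue=[E,H,B,F,D] q_used=0 → run E
t=16: queue=[E,H,B,F,D] q_used=1 → run E
t=17: queue=[E,H,B,F,D] q_used=2 → run E
t=18: queue=[H,B,F,D,E] q_used=0 → run H
t=19: queue=[H,B,F,D,E] q_used=1 → run H
t=20: queue=[H,B,F,D,E] q_used=2 → run H
t=21: queue=[B,F,D,E,H] q_used=0 → run B
t=22: queue=[F,D,E,H] q_used=0 → run F
t=23: queue=[F,D,E,H] q_used=1 → run F
t=24: queue=[D,E,H] q_used=0 → run D
t=25: queue=[D,E,H] q_used=1 → run D
t=26: queue=[D,E,H] q_used=2 → run D
t=27: queue=[E,H] q_used=0 → run E
t=28: queue=[E,H] q_used=1 → run E
t=29: queue=[E,H] q_used=2 → run E
t=30: queue=[H,E] q_used=0 → run H
t=31: queue=[E] q_used=0 → run E
t=32: queue=[E] q_used=1 → run E
t=33: (idle)
t=34: (idle)
t=35: (idle)
t=36: (idle)

completion order = A, B, F, D, H, E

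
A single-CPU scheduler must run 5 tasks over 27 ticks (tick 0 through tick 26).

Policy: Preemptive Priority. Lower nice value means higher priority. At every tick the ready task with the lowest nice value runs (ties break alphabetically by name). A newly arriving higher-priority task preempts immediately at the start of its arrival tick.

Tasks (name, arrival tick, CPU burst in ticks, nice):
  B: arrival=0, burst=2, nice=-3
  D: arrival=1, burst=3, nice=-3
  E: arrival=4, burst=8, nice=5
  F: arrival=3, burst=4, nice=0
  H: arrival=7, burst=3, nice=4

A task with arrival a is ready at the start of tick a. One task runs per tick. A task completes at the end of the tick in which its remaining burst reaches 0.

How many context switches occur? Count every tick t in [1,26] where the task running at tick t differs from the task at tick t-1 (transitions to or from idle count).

t=0: ready={B} → run B
t=1: ready={B,D} → run B
t=2: ready={D} → run D
t=3: ready={D,F} → run D
t=4: ready={D,E,F} → run D
t=5: ready={E,F} → run F
t=6: ready={E,F} → run F
t=7: ready={E,F,H} → run F
t=8: ready={E,F,H} → run F
t=9: ready={E,H} → run H
t=10: ready={E,H} → run H
t=11: ready={E,H} → run H
t=12: ready={E} → run E
t=13: ready={E} → run E
t=14: ready={E} → run E
t=15: ready={E} → run E
t=16: ready={E} → run E
t=17: ready={E} → run E
t=18: ready={E} → run E
t=19: ready={E} → run E
t=20: (idle)
t=21: (idle)
t=22: (idle)
t=23: (idle)
t=24: (idle)
t=25: (idle)
t=26: (idle)

context switches = 5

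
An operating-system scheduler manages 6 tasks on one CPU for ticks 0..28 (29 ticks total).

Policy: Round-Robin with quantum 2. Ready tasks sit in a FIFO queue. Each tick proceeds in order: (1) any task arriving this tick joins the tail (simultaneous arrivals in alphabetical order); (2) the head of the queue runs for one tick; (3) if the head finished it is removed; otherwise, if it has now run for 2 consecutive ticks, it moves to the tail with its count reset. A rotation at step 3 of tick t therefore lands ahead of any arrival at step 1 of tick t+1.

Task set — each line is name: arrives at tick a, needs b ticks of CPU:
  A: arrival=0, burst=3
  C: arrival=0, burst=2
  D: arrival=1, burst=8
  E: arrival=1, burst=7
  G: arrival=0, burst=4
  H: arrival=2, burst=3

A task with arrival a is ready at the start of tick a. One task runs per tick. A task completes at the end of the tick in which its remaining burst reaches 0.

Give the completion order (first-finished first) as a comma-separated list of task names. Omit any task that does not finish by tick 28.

completion order = C, A, G, H, D, E

t=0: queue=[A,C,G] q_used=0 → run A
t=1: queue=[A,C,G,D,E] q_used=1 → run A
t=2: queue=[C,G,D,E,A,H] q_used=0 → run C
t=3: queue=[C,G,D,E,A,H] q_used=1 → run C
t=4: queue=[G,D,E,A,H] q_used=0 → run G
t=5: queue=[G,D,E,A,H] q_used=1 → run G
t=6: queue=[D,E,A,H,G] q_used=0 → run D
t=7: queue=[D,E,A,H,G] q_used=1 → run D
t=8: queue=[E,A,H,G,D] q_used=0 → run E
t=9: queue=[E,A,H,G,D] q_used=1 → run E
t=10: queue=[A,H,G,D,E] q_used=0 → run A
t=11: queue=[H,G,D,E] q_used=0 → run H
t=12: queue=[H,G,D,E] q_used=1 → run H
t=13: queue=[G,D,E,H] q_used=0 → run G
t=14: queue=[G,D,E,H] q_used=1 → run G
t=15: queue=[D,E,H] q_used=0 → run D
t=16: queue=[D,E,H] q_used=1 → run D
t=17: queue=[E,H,D] q_used=0 → run E
t=18: queue=[E,H,D] q_used=1 → run E
t=19: queue=[H,D,E] q_used=0 → run H
t=20: queue=[D,E] q_used=0 → run D
t=21: queue=[D,E] q_used=1 → run D
t=22: queue=[E,D] q_used=0 → run E
t=23: queue=[E,D] q_used=1 → run E
t=24: queue=[D,E] q_used=0 → run D
t=25: queue=[D,E] q_used=1 → run D
t=26: queue=[E] q_used=0 → run E
t=27: (idle)
t=28: (idle)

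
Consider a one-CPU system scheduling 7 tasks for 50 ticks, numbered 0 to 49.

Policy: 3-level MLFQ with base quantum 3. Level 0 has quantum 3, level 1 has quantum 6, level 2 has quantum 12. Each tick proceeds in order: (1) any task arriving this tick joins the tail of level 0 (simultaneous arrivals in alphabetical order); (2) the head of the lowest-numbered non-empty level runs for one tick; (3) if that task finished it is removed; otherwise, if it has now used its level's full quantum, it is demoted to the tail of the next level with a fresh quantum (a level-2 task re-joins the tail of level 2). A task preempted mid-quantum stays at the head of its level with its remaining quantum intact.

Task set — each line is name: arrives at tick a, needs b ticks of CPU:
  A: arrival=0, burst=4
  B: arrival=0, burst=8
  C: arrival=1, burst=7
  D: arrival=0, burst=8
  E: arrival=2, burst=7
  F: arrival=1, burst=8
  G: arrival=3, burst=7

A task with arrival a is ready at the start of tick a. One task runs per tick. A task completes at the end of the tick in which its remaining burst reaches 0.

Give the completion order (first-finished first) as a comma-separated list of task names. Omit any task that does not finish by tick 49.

completion order = A, B, D, C, F, E, G

t=0: L0/L1/L2 = ABD/-/- → run A
t=1: L0/L1/L2 = ABDCF/-/- → run A
t=2: L0/L1/L2 = ABDCFE/-/- → run A
t=3: L0/L1/L2 = BDCFEG/A/- → run B
t=4: L0/L1/L2 = BDCFEG/A/- → run B
t=5: L0/L1/L2 = BDCFEG/A/- → run B
t=6: L0/L1/L2 = DCFEG/AB/- → run D
t=7: L0/L1/L2 = DCFEG/AB/- → run D
t=8: L0/L1/L2 = DCFEG/AB/- → run D
t=9: L0/L1/L2 = CFEG/ABD/- → run C
t=10: L0/L1/L2 = CFEG/ABD/- → run C
t=11: L0/L1/L2 = CFEG/ABD/- → run C
t=12: L0/L1/L2 = FEG/ABDC/- → run F
t=13: L0/L1/L2 = FEG/ABDC/- → run F
t=14: L0/L1/L2 = FEG/ABDC/- → run F
t=15: L0/L1/L2 = EG/ABDCF/- → run E
t=16: L0/L1/L2 = EG/ABDCF/- → run E
t=17: L0/L1/L2 = EG/ABDCF/- → run E
t=18: L0/L1/L2 = G/ABDCFE/- → run G
t=19: L0/L1/L2 = G/ABDCFE/- → run G
t=20: L0/L1/L2 = G/ABDCFE/- → run G
t=21: L0/L1/L2 = -/ABDCFEG/- → run A
t=22: L0/L1/L2 = -/BDCFEG/- → run B
t=23: L0/L1/L2 = -/BDCFEG/- → run B
t=24: L0/L1/L2 = -/BDCFEG/- → run B
t=25: L0/L1/L2 = -/BDCFEG/- → run B
t=26: L0/L1/L2 = -/BDCFEG/- → run B
t=27: L0/L1/L2 = -/DCFEG/- → run D
t=28: L0/L1/L2 = -/DCFEG/- → run D
t=29: L0/L1/L2 = -/DCFEG/- → run D
t=30: L0/L1/L2 = -/DCFEG/- → run D
t=31: L0/L1/L2 = -/DCFEG/- → run D
t=32: L0/L1/L2 = -/CFEG/- → run C
t=33: L0/L1/L2 = -/CFEG/- → run C
t=34: L0/L1/L2 = -/CFEG/- → run C
t=35: L0/L1/L2 = -/CFEG/- → run C
t=36: L0/L1/L2 = -/FEG/- → run F
t=37: L0/L1/L2 = -/FEG/- → run F
t=38: L0/L1/L2 = -/FEG/- → run F
t=39: L0/L1/L2 = -/FEG/- → run F
t=40: L0/L1/L2 = -/FEG/- → run F
t=41: L0/L1/L2 = -/EG/- → run E
t=42: L0/L1/L2 = -/EG/- → run E
t=43: L0/L1/L2 = -/EG/- → run E
t=44: L0/L1/L2 = -/EG/- → run E
t=45: L0/L1/L2 = -/G/- → run G
t=46: L0/L1/L2 = -/G/- → run G
t=47: L0/L1/L2 = -/G/- → run G
t=48: L0/L1/L2 = -/G/- → run G
t=49: (idle)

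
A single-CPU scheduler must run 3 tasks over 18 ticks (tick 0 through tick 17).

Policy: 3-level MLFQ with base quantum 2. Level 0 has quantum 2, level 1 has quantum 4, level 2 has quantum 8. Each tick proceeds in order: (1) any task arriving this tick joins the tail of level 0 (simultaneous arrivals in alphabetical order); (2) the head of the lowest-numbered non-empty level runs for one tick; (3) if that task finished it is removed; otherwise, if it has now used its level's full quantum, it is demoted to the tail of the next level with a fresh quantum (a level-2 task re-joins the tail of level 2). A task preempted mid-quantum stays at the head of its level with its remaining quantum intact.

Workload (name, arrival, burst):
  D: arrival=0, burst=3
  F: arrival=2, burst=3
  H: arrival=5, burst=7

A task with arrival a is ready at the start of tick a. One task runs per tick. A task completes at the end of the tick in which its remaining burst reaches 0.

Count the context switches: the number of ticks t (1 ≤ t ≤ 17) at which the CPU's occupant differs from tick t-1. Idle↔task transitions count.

t=0: L0/L1/L2 = D/-/- → run D
t=1: L0/L1/L2 = D/-/- → run D
t=2: L0/L1/L2 = F/D/- → run F
t=3: L0/L1/L2 = F/D/- → run F
t=4: L0/L1/L2 = -/DF/- → run D
t=5: L0/L1/L2 = H/F/- → run H
t=6: L0/L1/L2 = H/F/- → run H
t=7: L0/L1/L2 = -/FH/- → run F
t=8: L0/L1/L2 = -/H/- → run H
t=9: L0/L1/L2 = -/H/- → run H
t=10: L0/L1/L2 = -/H/- → run H
t=11: L0/L1/L2 = -/H/- → run H
t=12: L0/L1/L2 = -/-/H → run H
t=13: (idle)
t=14: (idle)
t=15: (idle)
t=16: (idle)
t=17: (idle)

context switches = 6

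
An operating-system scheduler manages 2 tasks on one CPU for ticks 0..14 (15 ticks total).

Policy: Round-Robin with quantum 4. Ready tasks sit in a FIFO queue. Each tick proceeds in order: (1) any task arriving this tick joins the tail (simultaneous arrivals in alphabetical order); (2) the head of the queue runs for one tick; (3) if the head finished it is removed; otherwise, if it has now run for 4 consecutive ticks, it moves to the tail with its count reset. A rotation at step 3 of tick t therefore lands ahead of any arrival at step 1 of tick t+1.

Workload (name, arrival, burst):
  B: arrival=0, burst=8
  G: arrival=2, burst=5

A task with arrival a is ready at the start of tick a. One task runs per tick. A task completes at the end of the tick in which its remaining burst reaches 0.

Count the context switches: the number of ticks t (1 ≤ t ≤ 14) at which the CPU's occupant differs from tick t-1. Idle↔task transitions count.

t=0: queue=[B] q_used=0 → run B
t=1: queue=[B] q_used=1 → run B
t=2: queue=[B,G] q_used=2 → run B
t=3: queue=[B,G] q_used=3 → run B
t=4: queue=[G,B] q_used=0 → run G
t=5: queue=[G,B] q_used=1 → run G
t=6: queue=[G,B] q_used=2 → run G
t=7: queue=[G,B] q_used=3 → run G
t=8: queue=[B,G] q_used=0 → run B
t=9: queue=[B,G] q_used=1 → run B
t=10: queue=[B,G] q_used=2 → run B
t=11: queue=[B,G] q_used=3 → run B
t=12: queue=[G] q_used=0 → run G
t=13: (idle)
t=14: (idle)

context switches = 4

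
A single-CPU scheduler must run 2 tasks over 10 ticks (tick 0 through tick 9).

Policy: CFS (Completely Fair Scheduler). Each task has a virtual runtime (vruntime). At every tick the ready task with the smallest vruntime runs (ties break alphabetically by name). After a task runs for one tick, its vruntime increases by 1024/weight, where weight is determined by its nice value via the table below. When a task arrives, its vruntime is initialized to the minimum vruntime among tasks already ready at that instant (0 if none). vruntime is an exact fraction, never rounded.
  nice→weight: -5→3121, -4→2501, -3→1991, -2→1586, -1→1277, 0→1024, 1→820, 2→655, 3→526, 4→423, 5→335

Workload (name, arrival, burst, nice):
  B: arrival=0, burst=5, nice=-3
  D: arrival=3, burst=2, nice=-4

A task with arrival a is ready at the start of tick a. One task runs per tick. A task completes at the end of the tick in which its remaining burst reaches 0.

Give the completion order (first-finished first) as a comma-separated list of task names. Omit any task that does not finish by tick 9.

completion order = D, B

t=0: vr[B=0] → run B
t=1: vr[B=1024/1991] → run B
t=2: vr[B=2048/1991] → run B
t=3: vr[B=3072/1991 D=3072/1991] → run B
t=4: vr[B=4096/1991 D=3072/1991] → run D
t=5: vr[B=4096/1991 D=9721856/4979491] → run D
t=6: vr[B=4096/1991] → run B
t=7: (idle)
t=8: (idle)
t=9: (idle)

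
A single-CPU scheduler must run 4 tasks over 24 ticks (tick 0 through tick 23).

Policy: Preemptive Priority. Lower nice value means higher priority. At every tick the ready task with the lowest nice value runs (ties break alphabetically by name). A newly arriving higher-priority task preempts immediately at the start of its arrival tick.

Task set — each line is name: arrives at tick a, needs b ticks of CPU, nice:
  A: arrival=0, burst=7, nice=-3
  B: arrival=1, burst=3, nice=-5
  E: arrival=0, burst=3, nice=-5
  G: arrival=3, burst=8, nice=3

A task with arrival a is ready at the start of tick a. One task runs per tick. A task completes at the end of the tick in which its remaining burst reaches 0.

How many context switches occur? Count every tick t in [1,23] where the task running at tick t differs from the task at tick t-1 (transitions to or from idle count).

context switches = 5

t=0: ready={A,E} → run E
t=1: ready={A,B,E} → run B
t=2: ready={A,B,E} → run B
t=3: ready={A,B,E,G} → run B
t=4: ready={A,E,G} → run E
t=5: ready={A,E,G} → run E
t=6: ready={A,G} → run A
t=7: ready={A,G} → run A
t=8: ready={A,G} → run A
t=9: ready={A,G} → run A
t=10: ready={A,G} → run A
t=11: ready={A,G} → run A
t=12: ready={A,G} → run A
t=13: ready={G} → run G
t=14: ready={G} → run G
t=15: ready={G} → run G
t=16: ready={G} → run G
t=17: ready={G} → run G
t=18: ready={G} → run G
t=19: ready={G} → run G
t=20: ready={G} → run G
t=21: (idle)
t=22: (idle)
t=23: (idle)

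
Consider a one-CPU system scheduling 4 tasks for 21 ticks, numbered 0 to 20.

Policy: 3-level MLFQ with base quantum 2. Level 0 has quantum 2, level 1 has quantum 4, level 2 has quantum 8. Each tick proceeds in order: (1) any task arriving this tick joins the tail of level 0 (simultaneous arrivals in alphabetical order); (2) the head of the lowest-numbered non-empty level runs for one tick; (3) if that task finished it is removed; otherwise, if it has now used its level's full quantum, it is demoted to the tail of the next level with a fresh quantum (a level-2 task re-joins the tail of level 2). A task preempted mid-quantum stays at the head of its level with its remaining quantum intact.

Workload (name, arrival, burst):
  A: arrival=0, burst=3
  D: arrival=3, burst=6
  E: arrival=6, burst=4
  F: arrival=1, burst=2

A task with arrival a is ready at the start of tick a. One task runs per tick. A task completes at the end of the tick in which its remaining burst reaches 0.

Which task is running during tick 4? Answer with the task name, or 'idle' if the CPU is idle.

t=0: L0/L1/L2 = A/-/- → run A
t=1: L0/L1/L2 = AF/-/- → run A
t=2: L0/L1/L2 = F/A/- → run F
t=3: L0/L1/L2 = FD/A/- → run F
t=4: L0/L1/L2 = D/A/- → run D
t=5: L0/L1/L2 = D/A/- → run D
t=6: L0/L1/L2 = E/AD/- → run E
t=7: L0/L1/L2 = E/AD/- → run E
t=8: L0/L1/L2 = -/ADE/- → run A
t=9: L0/L1/L2 = -/DE/- → run D
t=10: L0/L1/L2 = -/DE/- → run D
t=11: L0/L1/L2 = -/DE/- → run D
t=12: L0/L1/L2 = -/DE/- → run D
t=13: L0/L1/L2 = -/E/- → run E
t=14: L0/L1/L2 = -/E/- → run E
t=15: (idle)
t=16: (idle)
t=17: (idle)
t=18: (idle)
t=19: (idle)
t=20: (idle)

running at tick 4 = D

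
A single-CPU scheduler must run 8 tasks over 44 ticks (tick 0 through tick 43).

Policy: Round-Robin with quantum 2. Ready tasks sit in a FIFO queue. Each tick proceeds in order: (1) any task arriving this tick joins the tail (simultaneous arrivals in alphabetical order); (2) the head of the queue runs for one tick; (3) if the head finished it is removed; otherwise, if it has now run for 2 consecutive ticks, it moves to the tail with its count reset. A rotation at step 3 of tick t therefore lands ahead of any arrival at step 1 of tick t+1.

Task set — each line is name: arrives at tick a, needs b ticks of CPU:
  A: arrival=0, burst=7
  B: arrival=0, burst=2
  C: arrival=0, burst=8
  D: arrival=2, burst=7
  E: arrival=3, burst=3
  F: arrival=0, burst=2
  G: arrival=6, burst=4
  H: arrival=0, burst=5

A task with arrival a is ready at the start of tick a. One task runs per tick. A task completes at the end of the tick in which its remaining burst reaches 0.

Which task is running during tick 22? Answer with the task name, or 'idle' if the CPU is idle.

running at tick 22 = A

t=0: queue=[A,B,C,F,H] q_used=0 → run A
t=1: queue=[A,B,C,F,H] q_used=1 → run A
t=2: queue=[B,C,F,H,A,D] q_used=0 → run B
t=3: queue=[B,C,F,H,A,D,E] q_used=1 → run B
t=4: queue=[C,F,H,A,D,E] q_used=0 → run C
t=5: queue=[C,F,H,A,D,E] q_used=1 → run C
t=6: queue=[F,H,A,D,E,C,G] q_used=0 → run F
t=7: queue=[F,H,A,D,E,C,G] q_used=1 → run F
t=8: queue=[H,A,D,E,C,G] q_used=0 → run H
t=9: queue=[H,A,D,E,C,G] q_used=1 → run H
t=10: queue=[A,D,E,C,G,H] q_used=0 → run A
t=11: queue=[A,D,E,C,G,H] q_used=1 → run A
t=12: queue=[D,E,C,G,H,A] q_used=0 → run D
t=13: queue=[D,E,C,G,H,A] q_used=1 → run D
t=14: queue=[E,C,G,H,A,D] q_used=0 → run E
t=15: queue=[E,C,G,H,A,D] q_used=1 → run E
t=16: queue=[C,G,H,A,D,E] q_used=0 → run C
t=17: queue=[C,G,H,A,D,E] q_used=1 → run C
t=18: queue=[G,H,A,D,E,C] q_used=0 → run G
t=19: queue=[G,H,A,D,E,C] q_used=1 → run G
t=20: queue=[H,A,D,E,C,G] q_used=0 → run H
t=21: queue=[H,A,D,E,C,G] q_used=1 → run H
t=22: queue=[A,D,E,C,G,H] q_used=0 → run A
t=23: queue=[A,D,E,C,G,H] q_used=1 → run A
t=24: queue=[D,E,C,G,H,A] q_used=0 → run D
t=25: queue=[D,E,C,G,H,A] q_used=1 → run D
t=26: queue=[E,C,G,H,A,D] q_used=0 → run E
t=27: queue=[C,G,H,A,D] q_used=0 → run C
t=28: queue=[C,G,H,A,D] q_used=1 → run C
t=29: queue=[G,H,A,D,C] q_used=0 → run G
t=30: queue=[G,H,A,D,C] q_used=1 → run G
t=31: queue=[H,A,D,C] q_used=0 → run H
t=32: queue=[A,D,C] q_used=0 → run A
t=33: queue=[D,C] q_used=0 → run D
t=34: queue=[D,C] q_used=1 → run D
t=35: queue=[C,D] q_used=0 → run C
t=36: queue=[C,D] q_used=1 → run C
t=37: queue=[D] q_used=0 → run D
t=38: (idle)
t=39: (idle)
t=40: (idle)
t=41: (idle)
t=42: (idle)
t=43: (idle)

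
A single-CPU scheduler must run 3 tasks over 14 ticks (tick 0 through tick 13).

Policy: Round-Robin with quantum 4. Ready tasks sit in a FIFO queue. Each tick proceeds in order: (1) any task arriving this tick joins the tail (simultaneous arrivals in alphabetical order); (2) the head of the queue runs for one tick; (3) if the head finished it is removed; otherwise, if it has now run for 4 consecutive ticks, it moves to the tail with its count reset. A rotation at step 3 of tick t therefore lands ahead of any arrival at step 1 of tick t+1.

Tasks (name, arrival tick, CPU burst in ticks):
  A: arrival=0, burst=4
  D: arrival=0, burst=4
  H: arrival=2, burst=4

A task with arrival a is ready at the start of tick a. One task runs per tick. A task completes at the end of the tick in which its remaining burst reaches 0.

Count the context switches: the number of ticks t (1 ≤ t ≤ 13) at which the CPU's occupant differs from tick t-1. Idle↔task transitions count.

context switches = 3

t=0: queue=[A,D] q_used=0 → run A
t=1: queue=[A,D] q_used=1 → run A
t=2: queue=[A,D,H] q_used=2 → run A
t=3: queue=[A,D,H] q_used=3 → run A
t=4: queue=[D,H] q_used=0 → run D
t=5: queue=[D,H] q_used=1 → run D
t=6: queue=[D,H] q_used=2 → run D
t=7: queue=[D,H] q_used=3 → run D
t=8: queue=[H] q_used=0 → run H
t=9: queue=[H] q_used=1 → run H
t=10: queue=[H] q_used=2 → run H
t=11: queue=[H] q_used=3 → run H
t=12: (idle)
t=13: (idle)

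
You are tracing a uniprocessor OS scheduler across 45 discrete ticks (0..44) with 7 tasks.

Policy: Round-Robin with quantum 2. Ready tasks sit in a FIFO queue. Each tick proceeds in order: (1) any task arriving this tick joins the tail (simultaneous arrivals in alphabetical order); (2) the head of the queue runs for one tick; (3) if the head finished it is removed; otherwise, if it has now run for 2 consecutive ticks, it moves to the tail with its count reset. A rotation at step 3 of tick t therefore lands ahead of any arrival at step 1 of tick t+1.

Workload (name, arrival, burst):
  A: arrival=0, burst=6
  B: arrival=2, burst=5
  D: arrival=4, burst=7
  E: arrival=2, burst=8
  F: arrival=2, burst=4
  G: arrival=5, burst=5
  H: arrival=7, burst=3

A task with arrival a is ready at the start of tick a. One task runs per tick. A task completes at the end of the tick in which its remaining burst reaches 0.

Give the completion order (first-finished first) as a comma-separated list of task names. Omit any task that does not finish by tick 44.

t=0: queue=[A] q_used=0 → run A
t=1: queue=[A] q_used=1 → run A
t=2: queue=[A,B,E,F] q_used=0 → run A
t=3: queue=[A,B,E,F] q_used=1 → run A
t=4: queue=[B,E,F,A,D] q_used=0 → run B
t=5: queue=[B,E,F,A,D,G] q_used=1 → run B
t=6: queue=[E,F,A,D,G,B] q_used=0 → run E
t=7: queue=[E,F,A,D,G,B,H] q_used=1 → run E
t=8: queue=[F,A,D,G,B,H,E] q_used=0 → run F
t=9: queue=[F,A,D,G,B,H,E] q_used=1 → run F
t=10: queue=[A,D,G,B,H,E,F] q_used=0 → run A
t=11: queue=[A,D,G,B,H,E,F] q_used=1 → run A
t=12: queue=[D,G,B,H,E,F] q_used=0 → run D
t=13: queue=[D,G,B,H,E,F] q_used=1 → run D
t=14: queue=[G,B,H,E,F,D] q_used=0 → run G
t=15: queue=[G,B,H,E,F,D] q_used=1 → run G
t=16: queue=[B,H,E,F,D,G] q_used=0 → run B
t=17: queue=[B,H,E,F,D,G] q_used=1 → run B
t=18: queue=[H,E,F,D,G,B] q_used=0 → run H
t=19: queue=[H,E,F,D,G,B] q_used=1 → run H
t=20: queue=[E,F,D,G,B,H] q_used=0 → run E
t=21: queue=[E,F,D,G,B,H] q_used=1 → run E
t=22: queue=[F,D,G,B,H,E] q_used=0 → run F
t=23: queue=[F,D,G,B,H,E] q_used=1 → run F
t=24: queue=[D,G,B,H,E] q_used=0 → run D
t=25: queue=[D,G,B,H,E] q_used=1 → run D
t=26: queue=[G,B,H,E,D] q_used=0 → run G
t=27: queue=[G,B,H,E,D] q_used=1 → run G
t=28: queue=[B,H,E,D,G] q_used=0 → run B
t=29: queue=[H,E,D,G] q_used=0 → run H
t=30: queue=[E,D,G] q_used=0 → run E
t=31: queue=[E,D,G] q_used=1 → run E
t=32: queue=[D,G,E] q_used=0 → run D
t=33: queue=[D,G,E] q_used=1 → run D
t=34: queue=[G,E,D] q_used=0 → run G
t=35: queue=[E,D] q_used=0 → run E
t=36: queue=[E,D] q_used=1 → run E
t=37: queue=[D] q_used=0 → run D
t=38: (idle)
t=39: (idle)
t=40: (idle)
t=41: (idle)
t=42: (idle)
t=43: (idle)
t=44: (idle)

completion order = A, F, B, H, G, E, D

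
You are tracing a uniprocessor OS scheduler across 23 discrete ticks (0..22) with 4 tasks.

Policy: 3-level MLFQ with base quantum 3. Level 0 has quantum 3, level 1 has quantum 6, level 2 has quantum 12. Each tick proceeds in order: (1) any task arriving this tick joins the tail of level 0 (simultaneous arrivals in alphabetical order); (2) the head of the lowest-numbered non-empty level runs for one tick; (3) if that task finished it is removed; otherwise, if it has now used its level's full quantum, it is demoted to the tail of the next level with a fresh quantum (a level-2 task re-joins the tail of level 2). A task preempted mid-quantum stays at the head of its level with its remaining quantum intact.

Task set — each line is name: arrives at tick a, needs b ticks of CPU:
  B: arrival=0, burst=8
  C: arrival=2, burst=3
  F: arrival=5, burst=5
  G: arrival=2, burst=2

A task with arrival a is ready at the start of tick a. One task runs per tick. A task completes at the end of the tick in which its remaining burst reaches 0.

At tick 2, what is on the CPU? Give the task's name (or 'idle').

running at tick 2 = B

t=0: L0/L1/L2 = B/-/- → run B
t=1: L0/L1/L2 = B/-/- → run B
t=2: L0/L1/L2 = BCG/-/- → run B
t=3: L0/L1/L2 = CG/B/- → run C
t=4: L0/L1/L2 = CG/B/- → run C
t=5: L0/L1/L2 = CGF/B/- → run C
t=6: L0/L1/L2 = GF/B/- → run G
t=7: L0/L1/L2 = GF/B/- → run G
t=8: L0/L1/L2 = F/B/- → run F
t=9: L0/L1/L2 = F/B/- → run F
t=10: L0/L1/L2 = F/B/- → run F
t=11: L0/L1/L2 = -/BF/- → run B
t=12: L0/L1/L2 = -/BF/- → run B
t=13: L0/L1/L2 = -/BF/- → run B
t=14: L0/L1/L2 = -/BF/- → run B
t=15: L0/L1/L2 = -/BF/- → run B
t=16: L0/L1/L2 = -/F/- → run F
t=17: L0/L1/L2 = -/F/- → run F
t=18: (idle)
t=19: (idle)
t=20: (idle)
t=21: (idle)
t=22: (idle)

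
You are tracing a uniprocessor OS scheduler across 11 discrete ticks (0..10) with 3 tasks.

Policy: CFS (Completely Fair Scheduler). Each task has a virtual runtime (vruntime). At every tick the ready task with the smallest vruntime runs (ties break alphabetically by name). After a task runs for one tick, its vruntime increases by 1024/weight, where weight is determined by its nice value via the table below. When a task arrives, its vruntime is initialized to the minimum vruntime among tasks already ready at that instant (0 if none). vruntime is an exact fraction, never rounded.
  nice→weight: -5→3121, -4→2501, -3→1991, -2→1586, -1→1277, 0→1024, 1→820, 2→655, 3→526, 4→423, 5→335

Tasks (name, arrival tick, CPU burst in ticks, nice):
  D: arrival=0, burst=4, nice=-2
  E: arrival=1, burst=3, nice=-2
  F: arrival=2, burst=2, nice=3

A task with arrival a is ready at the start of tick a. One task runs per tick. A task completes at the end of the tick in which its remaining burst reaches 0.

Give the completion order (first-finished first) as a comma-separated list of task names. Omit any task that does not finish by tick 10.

t=0: vr[D=0] → run D
t=1: vr[D=512/793 E=512/793] → run D
t=2: vr[D=1024/793 E=512/793 F=512/793] → run E
t=3: vr[D=1024/793 E=1024/793 F=512/793] → run F
t=4: vr[D=1024/793 E=1024/793 F=540672/208559] → run D
t=5: vr[D=1536/793 E=1024/793 F=540672/208559] → run E
t=6: vr[D=1536/793 E=1536/793 F=540672/208559] → run D
t=7: vr[E=1536/793 F=540672/208559] → run E
t=8: vr[F=540672/208559] → run F
t=9: (idle)
t=10: (idle)

completion order = D, E, F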